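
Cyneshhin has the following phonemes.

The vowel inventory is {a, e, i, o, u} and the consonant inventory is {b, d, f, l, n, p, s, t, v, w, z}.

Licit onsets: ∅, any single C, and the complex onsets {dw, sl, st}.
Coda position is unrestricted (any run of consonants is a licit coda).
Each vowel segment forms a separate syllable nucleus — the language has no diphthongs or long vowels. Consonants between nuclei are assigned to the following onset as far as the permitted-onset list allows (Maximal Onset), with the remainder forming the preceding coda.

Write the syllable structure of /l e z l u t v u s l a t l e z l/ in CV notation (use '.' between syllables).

CVC.CVC.CV.CCVC.CVCC

The vowels are e, u, u, a, e — 5 nuclei, so 5 syllables.
σ1/σ2 boundary: /zl/ splits as /z/ + /l/ (/l/ is the longest suffix that is a licit onset).
σ2/σ3 boundary: /tv/ — longest licit onset from the right is /v/, leaving /t/ as coda.
σ3/σ4 boundary: /sl/ — entire cluster is a permitted onset → onset /sl/, coda ∅.
σ4/σ5 boundary: cluster /tl/ — the longest permitted-onset suffix is /l/; onset = /l/, preceding coda = /t/.
Putting it together: lez.lut.vu.slat.lezl.
Mapping each syllable to C/V: /lez/ → CVC, /lut/ → CVC, /vu/ → CV, /slat/ → CCVC, /lezl/ → CVCC.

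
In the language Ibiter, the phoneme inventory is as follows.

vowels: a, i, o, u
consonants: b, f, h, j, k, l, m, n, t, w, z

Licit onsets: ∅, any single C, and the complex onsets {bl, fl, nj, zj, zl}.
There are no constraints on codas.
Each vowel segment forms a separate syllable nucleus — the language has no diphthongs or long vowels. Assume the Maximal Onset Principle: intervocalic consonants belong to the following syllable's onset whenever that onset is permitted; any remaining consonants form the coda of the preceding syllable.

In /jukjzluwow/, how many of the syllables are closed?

2

Nuclei (vowels): u, u, o → 3 syllables.
/u…u/ gap (V1→V2): /kjzl/ — longest licit onset from the right is /zl/, leaving /kj/ as coda.
/u…o/ gap (V2→V3): just /w/ — single C goes to the following onset.
Result: jukj.zlu.wow.
Classifying each syllable: /jukj/ (closed), /zlu/ (open), /wow/ (closed).
Closed syllables: 2.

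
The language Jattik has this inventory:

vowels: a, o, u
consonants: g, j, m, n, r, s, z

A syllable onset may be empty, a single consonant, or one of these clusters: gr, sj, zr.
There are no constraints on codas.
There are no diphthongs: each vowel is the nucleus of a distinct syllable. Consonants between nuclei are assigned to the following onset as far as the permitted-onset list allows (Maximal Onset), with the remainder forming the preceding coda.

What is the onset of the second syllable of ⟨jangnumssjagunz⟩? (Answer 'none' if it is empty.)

n

Vowels present: a, u, a, u; each is a nucleus, giving 4 syllables.
/a…u/ gap (V1→V2): /ngn/; trying suffixes from longest down, /n/ is the first permitted one, so coda /ng/ | onset /n/.
/u…a/ gap (V2→V3): /mssj/ splits as /ms/ + /sj/ (/sj/ is the longest suffix that is a licit onset).
/a…u/ gap (V3→V4): just /g/ — single C goes to the following onset.
So the parse is jang.nums.sja.gunz.
Syllable 2 is /nums/: onset /n/, nucleus /u/, coda /ms/.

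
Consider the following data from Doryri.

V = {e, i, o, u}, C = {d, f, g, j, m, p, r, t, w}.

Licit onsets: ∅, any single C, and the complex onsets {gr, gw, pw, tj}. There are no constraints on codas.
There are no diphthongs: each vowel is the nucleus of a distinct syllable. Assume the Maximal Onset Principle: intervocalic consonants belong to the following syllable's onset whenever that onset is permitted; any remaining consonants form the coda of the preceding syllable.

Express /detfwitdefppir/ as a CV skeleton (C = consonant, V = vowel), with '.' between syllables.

Vowels present: e, i, e, i; each is a nucleus, giving 4 syllables.
/e…i/ gap (V1→V2): /tfw/; trying suffixes from longest down, /w/ is the first permitted one, so coda /tf/ | onset /w/.
/i…e/ gap (V2→V3): cluster /td/ — the longest permitted-onset suffix is /d/; onset = /d/, preceding coda = /t/.
/e…i/ gap (V3→V4): /fpp/; trying suffixes from longest down, /p/ is the first permitted one, so coda /fp/ | onset /p/.
Result: detf.wit.defp.pir.
Mapping each syllable to C/V: /detf/ → CVCC, /wit/ → CVC, /defp/ → CVCC, /pir/ → CVC.

CVCC.CVC.CVCC.CVC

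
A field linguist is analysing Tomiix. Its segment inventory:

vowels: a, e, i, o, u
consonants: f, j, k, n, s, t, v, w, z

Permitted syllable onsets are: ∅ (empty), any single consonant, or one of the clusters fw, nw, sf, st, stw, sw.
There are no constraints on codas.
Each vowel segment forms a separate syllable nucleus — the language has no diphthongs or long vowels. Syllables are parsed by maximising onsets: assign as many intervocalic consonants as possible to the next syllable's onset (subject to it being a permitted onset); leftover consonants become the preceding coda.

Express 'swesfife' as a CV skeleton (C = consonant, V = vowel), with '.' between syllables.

CCV.CCV.CV

Nuclei (vowels): e, i, e → 3 syllables.
σ1/σ2 boundary: /sf/ — entire cluster is a permitted onset → onset /sf/, coda ∅.
σ2/σ3 boundary: /f/ is a single consonant, so it becomes the next onset.
Result: swe.sfi.fe.
Mapping each syllable to C/V: /swe/ → CCV, /sfi/ → CCV, /fe/ → CV.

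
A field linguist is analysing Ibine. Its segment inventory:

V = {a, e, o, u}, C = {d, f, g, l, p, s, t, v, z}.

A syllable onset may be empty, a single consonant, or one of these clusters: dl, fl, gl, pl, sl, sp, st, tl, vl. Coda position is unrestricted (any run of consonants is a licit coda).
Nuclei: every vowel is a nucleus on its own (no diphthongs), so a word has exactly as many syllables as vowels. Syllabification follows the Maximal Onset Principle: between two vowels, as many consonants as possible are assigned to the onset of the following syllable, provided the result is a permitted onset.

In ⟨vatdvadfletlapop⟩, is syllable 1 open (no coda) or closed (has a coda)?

Nuclei (vowels): a, a, e, a, o → 5 syllables.
V1 /a/ – V2 /a/: /tdv/; trying suffixes from longest down, /v/ is the first permitted one, so coda /td/ | onset /v/.
V2 /a/ – V3 /e/: /dfl/; trying suffixes from longest down, /fl/ is the first permitted one, so coda /d/ | onset /fl/.
V3 /e/ – V4 /a/: cluster /tl/ — /tl/ is itself a permitted onset, so the whole cluster goes right; preceding coda = ∅.
V4 /a/ – V5 /o/: /p/ → onset of the next syllable (single consonants are always licit onsets).
Syllabification: vatd.vad.fle.tla.pop.
Syllable 1 is /vatd/ with coda /td/, so it is closed.

closed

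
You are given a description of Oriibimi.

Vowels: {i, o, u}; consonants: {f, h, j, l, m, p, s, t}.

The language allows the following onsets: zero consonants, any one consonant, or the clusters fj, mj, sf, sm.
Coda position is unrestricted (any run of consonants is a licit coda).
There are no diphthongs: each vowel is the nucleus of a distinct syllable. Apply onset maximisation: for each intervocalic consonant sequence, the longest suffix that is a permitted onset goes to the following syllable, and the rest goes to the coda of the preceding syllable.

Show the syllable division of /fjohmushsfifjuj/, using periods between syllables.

The vowels are o, u, i, u — 4 nuclei, so 4 syllables.
V1 /o/ – V2 /u/: /hm/ splits as /h/ + /m/ (/m/ is the longest suffix that is a licit onset).
V2 /u/ – V3 /i/: /shsf/ splits as /sh/ + /sf/ (/sf/ is the longest suffix that is a licit onset).
V3 /i/ – V4 /u/: /fj/ — entire cluster is a permitted onset → onset /fj/, coda ∅.

fjoh.mush.sfi.fjuj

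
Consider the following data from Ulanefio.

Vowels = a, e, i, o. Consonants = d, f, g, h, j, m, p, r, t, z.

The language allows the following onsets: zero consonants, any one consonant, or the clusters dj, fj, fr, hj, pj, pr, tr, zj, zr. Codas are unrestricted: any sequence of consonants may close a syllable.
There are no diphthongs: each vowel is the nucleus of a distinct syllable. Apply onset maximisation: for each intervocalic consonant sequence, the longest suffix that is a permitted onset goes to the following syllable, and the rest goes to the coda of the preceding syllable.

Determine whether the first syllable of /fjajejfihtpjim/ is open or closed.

open

Nuclei (vowels): a, e, i, i → 4 syllables.
Between /a/ (V1) and /e/ (V2): /j/ is a single consonant, so it becomes the next onset.
Between /e/ (V2) and /i/ (V3): /jf/; trying suffixes from longest down, /f/ is the first permitted one, so coda /j/ | onset /f/.
Between /i/ (V3) and /i/ (V4): /htpj/; trying suffixes from longest down, /pj/ is the first permitted one, so coda /ht/ | onset /pj/.
Result: fja.jej.fiht.pjim.
Syllable 1 is /fja/; it ends in its nucleus with no coda, so it is open.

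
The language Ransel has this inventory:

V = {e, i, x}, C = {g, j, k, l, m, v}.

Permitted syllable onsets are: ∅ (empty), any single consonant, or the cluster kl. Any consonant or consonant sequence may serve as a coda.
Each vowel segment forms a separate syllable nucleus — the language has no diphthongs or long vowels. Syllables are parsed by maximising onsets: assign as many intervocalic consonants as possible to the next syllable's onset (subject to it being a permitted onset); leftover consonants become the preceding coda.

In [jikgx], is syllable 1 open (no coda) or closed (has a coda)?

closed

The vowels are i, x — 2 nuclei, so 2 syllables.
Between /i/ (V1) and /x/ (V2): /kg/ splits as /k/ + /g/ (/g/ is the longest suffix that is a licit onset).
Putting it together: jik.gx.
Syllable 1 is /jik/ with coda /k/, so it is closed.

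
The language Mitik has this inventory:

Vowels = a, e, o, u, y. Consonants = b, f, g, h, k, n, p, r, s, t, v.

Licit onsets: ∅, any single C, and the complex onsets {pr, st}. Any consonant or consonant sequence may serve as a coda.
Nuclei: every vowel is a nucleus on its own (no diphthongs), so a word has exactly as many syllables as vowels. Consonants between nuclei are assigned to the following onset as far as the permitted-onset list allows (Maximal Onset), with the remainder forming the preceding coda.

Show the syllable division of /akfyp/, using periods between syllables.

ak.fyp

Nuclei (vowels): a, y → 2 syllables.
/a…y/ gap (V1→V2): cluster /kf/ — the longest permitted-onset suffix is /f/; onset = /f/, preceding coda = /k/.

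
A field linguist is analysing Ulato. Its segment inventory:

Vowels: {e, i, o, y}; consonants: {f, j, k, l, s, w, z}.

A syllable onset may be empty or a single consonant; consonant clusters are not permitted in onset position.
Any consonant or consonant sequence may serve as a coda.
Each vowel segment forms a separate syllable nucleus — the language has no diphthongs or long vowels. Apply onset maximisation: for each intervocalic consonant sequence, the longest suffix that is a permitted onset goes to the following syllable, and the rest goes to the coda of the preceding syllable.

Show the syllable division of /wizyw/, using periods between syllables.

Nuclei (vowels): i, y → 2 syllables.
Between /i/ (V1) and /y/ (V2): /z/ → onset of the next syllable (single consonants are always licit onsets).

wi.zyw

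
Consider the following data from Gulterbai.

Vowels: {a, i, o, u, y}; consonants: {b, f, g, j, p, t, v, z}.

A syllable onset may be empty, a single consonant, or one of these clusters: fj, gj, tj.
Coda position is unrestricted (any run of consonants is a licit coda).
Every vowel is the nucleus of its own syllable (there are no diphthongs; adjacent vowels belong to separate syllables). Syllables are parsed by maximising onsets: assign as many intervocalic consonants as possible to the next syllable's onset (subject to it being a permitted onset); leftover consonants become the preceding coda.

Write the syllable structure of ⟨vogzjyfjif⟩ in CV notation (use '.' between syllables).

CVCC.CV.CCVC

Vowels present: o, y, i; each is a nucleus, giving 3 syllables.
σ1/σ2 boundary: /gzj/ — longest licit onset from the right is /j/, leaving /gz/ as coda.
σ2/σ3 boundary: /fj/ — entire cluster is a permitted onset → onset /fj/, coda ∅.
Putting it together: vogz.jy.fjif.
Mapping each syllable to C/V: /vogz/ → CVCC, /jy/ → CV, /fjif/ → CCVC.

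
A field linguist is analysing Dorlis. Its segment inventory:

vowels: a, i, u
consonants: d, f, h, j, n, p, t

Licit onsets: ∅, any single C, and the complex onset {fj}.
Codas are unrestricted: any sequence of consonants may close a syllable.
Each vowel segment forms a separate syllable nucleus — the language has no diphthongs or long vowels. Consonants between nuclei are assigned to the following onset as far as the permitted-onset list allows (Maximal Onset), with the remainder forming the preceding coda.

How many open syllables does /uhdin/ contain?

Nuclei (vowels): u, i → 2 syllables.
Between /u/ (V1) and /i/ (V2): /hd/; trying suffixes from longest down, /d/ is the first permitted one, so coda /h/ | onset /d/.
Syllabification: uh.din.
Classifying each syllable: /uh/ (closed), /din/ (closed).
Open syllables: 0.

0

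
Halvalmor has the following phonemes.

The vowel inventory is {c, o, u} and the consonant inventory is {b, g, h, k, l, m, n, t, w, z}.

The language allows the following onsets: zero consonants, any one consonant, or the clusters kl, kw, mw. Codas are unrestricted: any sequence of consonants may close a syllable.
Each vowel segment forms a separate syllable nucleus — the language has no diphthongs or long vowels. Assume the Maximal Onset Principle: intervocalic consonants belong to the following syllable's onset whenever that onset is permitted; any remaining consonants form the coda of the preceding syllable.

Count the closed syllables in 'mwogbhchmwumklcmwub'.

The vowels are o, c, u, c, u — 5 nuclei, so 5 syllables.
σ1/σ2 boundary: /gbh/ splits as /gb/ + /h/ (/h/ is the longest suffix that is a licit onset).
σ2/σ3 boundary: /hmw/ splits as /h/ + /mw/ (/mw/ is the longest suffix that is a licit onset).
σ3/σ4 boundary: cluster /mkl/ — the longest permitted-onset suffix is /kl/; onset = /kl/, preceding coda = /m/.
σ4/σ5 boundary: cluster /mw/ — /mw/ is itself a permitted onset, so the whole cluster goes right; preceding coda = ∅.
Putting it together: mwogb.hch.mwum.klc.mwub.
Classifying each syllable: /mwogb/ (closed), /hch/ (closed), /mwum/ (closed), /klc/ (open), /mwub/ (closed).
Closed syllables: 4.

4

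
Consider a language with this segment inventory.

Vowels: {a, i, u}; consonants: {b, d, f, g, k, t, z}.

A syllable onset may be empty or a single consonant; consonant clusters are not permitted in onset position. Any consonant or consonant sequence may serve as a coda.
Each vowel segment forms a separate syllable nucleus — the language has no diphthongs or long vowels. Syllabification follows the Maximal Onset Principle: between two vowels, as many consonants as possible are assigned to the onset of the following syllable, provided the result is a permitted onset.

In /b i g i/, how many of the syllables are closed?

0

The vowels are i, i — 2 nuclei, so 2 syllables.
/i…i/ gap (V1→V2): /g/ → onset of the next syllable (single consonants are always licit onsets).
So the parse is bi.gi.
Classifying each syllable: /bi/ (open), /gi/ (open).
Closed syllables: 0.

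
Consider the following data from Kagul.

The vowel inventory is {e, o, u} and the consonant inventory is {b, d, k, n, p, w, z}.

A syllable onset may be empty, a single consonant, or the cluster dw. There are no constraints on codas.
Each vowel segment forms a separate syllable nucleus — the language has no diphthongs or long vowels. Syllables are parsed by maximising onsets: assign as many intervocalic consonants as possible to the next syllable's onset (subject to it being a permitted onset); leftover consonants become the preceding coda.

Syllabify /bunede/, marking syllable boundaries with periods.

bu.ne.de

Vowels present: u, e, e; each is a nucleus, giving 3 syllables.
Between /u/ (V1) and /e/ (V2): /n/ → onset of the next syllable (single consonants are always licit onsets).
Between /e/ (V2) and /e/ (V3): /d/ is a single consonant, so it becomes the next onset.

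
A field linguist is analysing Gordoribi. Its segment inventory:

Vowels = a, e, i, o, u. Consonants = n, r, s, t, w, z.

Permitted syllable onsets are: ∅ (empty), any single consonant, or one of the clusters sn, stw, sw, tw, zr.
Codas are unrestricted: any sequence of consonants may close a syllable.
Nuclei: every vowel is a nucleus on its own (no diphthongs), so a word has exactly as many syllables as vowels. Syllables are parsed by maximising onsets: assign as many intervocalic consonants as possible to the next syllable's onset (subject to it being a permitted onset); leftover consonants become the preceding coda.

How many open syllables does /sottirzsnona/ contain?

2

Vowels present: o, i, o, a; each is a nucleus, giving 4 syllables.
V1 /o/ – V2 /i/: /tt/; trying suffixes from longest down, /t/ is the first permitted one, so coda /t/ | onset /t/.
V2 /i/ – V3 /o/: /rzsn/ splits as /rz/ + /sn/ (/sn/ is the longest suffix that is a licit onset).
V3 /o/ – V4 /a/: just /n/ — single C goes to the following onset.
Result: sot.tirz.sno.na.
Classifying each syllable: /sot/ (closed), /tirz/ (closed), /sno/ (open), /na/ (open).
Open syllables: 2.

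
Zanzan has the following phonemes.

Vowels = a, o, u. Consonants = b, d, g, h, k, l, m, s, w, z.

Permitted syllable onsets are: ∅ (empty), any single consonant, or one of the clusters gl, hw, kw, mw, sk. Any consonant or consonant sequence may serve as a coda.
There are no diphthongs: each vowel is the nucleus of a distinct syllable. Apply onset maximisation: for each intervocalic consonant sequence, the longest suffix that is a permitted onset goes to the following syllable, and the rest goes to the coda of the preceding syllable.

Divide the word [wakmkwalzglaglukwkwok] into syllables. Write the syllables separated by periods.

Nuclei (vowels): a, a, a, u, o → 5 syllables.
/a…a/ gap (V1→V2): /kmkw/ splits as /km/ + /kw/ (/kw/ is the longest suffix that is a licit onset).
/a…a/ gap (V2→V3): /lzgl/ splits as /lz/ + /gl/ (/gl/ is the longest suffix that is a licit onset).
/a…u/ gap (V3→V4): cluster /gl/ — /gl/ is itself a permitted onset, so the whole cluster goes right; preceding coda = ∅.
/u…o/ gap (V4→V5): /kwkw/ splits as /kw/ + /kw/ (/kw/ is the longest suffix that is a licit onset).

wakm.kwalz.gla.glukw.kwok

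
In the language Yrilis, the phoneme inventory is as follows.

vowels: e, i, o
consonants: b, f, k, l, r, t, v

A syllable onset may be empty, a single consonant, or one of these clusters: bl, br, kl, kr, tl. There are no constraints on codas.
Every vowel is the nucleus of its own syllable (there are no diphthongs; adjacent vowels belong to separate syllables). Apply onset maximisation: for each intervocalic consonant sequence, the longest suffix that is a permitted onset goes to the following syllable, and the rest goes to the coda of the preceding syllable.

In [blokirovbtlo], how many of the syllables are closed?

1

Vowels present: o, i, o, o; each is a nucleus, giving 4 syllables.
/o…i/ gap (V1→V2): /k/ → onset of the next syllable (single consonants are always licit onsets).
/i…o/ gap (V2→V3): just /r/ — single C goes to the following onset.
/o…o/ gap (V3→V4): /vbtl/ splits as /vb/ + /tl/ (/tl/ is the longest suffix that is a licit onset).
Result: blo.ki.rovb.tlo.
Classifying each syllable: /blo/ (open), /ki/ (open), /rovb/ (closed), /tlo/ (open).
Closed syllables: 1.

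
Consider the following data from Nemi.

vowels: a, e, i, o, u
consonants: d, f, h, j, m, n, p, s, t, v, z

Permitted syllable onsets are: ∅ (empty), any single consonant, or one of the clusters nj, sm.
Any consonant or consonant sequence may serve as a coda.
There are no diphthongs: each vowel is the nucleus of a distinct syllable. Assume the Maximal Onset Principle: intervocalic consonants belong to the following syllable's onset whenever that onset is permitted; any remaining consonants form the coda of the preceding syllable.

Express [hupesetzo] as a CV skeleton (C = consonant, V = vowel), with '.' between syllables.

CV.CV.CVC.CV

Nuclei (vowels): u, e, e, o → 4 syllables.
σ1/σ2 boundary: /p/ → onset of the next syllable (single consonants are always licit onsets).
σ2/σ3 boundary: /s/ → onset of the next syllable (single consonants are always licit onsets).
σ3/σ4 boundary: /tz/; trying suffixes from longest down, /z/ is the first permitted one, so coda /t/ | onset /z/.
So the parse is hu.pe.set.zo.
Mapping each syllable to C/V: /hu/ → CV, /pe/ → CV, /set/ → CVC, /zo/ → CV.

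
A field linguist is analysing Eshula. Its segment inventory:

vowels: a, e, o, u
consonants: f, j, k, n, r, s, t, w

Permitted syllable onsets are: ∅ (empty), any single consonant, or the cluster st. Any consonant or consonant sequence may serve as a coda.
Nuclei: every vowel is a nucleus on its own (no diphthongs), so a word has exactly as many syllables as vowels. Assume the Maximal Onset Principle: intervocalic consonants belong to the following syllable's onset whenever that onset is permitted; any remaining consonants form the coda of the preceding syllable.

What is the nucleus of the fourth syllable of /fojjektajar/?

Vowels present: o, e, a, a; each is a nucleus, giving 4 syllables.
The fourth nucleus (vowel 4 from the left) is /a/.

a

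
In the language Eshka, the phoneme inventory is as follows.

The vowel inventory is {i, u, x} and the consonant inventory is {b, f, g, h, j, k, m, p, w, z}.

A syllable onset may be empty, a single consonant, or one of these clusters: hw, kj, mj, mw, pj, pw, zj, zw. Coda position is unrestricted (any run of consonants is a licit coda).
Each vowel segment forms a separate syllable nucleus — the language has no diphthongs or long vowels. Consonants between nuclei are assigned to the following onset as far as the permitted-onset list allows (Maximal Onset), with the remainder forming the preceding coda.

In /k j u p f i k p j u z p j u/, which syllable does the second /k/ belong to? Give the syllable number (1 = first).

Vowels present: u, i, u, u; each is a nucleus, giving 4 syllables.
/u…i/ gap (V1→V2): /pf/; trying suffixes from longest down, /f/ is the first permitted one, so coda /p/ | onset /f/.
/i…u/ gap (V2→V3): /kpj/; trying suffixes from longest down, /pj/ is the first permitted one, so coda /k/ | onset /pj/.
/u…u/ gap (V3→V4): cluster /zpj/ — the longest permitted-onset suffix is /pj/; onset = /pj/, preceding coda = /z/.
So the parse is kjup.fik.pjuz.pju.
The second /k/ is in the coda of syllable 2 (/fik/).

2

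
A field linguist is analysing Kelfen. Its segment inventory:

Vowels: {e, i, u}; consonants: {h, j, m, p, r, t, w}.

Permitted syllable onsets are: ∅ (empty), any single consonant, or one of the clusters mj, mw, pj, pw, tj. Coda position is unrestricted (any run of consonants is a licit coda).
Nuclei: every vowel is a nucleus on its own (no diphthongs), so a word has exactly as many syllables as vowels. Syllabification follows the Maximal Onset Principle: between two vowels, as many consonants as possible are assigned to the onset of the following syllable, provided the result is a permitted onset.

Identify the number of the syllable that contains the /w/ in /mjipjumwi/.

3

Nuclei (vowels): i, u, i → 3 syllables.
Between /i/ (V1) and /u/ (V2): cluster /pj/ — /pj/ is itself a permitted onset, so the whole cluster goes right; preceding coda = ∅.
Between /u/ (V2) and /i/ (V3): /mw/ is a licit onset in full, so it all attaches to the next syllable.
Putting it together: mji.pju.mwi.
The /w/ is in the onset of syllable 3 (/mwi/).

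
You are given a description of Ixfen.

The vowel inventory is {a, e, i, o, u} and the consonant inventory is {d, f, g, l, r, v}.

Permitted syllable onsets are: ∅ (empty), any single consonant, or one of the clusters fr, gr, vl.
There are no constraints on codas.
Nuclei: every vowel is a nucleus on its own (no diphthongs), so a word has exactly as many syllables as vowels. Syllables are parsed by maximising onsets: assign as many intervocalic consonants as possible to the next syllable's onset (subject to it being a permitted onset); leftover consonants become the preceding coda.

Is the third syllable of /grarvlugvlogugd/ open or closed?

open

Nuclei (vowels): a, u, o, u → 4 syllables.
/a…u/ gap (V1→V2): /rvl/; trying suffixes from longest down, /vl/ is the first permitted one, so coda /r/ | onset /vl/.
/u…o/ gap (V2→V3): cluster /gvl/ — the longest permitted-onset suffix is /vl/; onset = /vl/, preceding coda = /g/.
/o…u/ gap (V3→V4): /g/ is a single consonant, so it becomes the next onset.
Result: grar.vlug.vlo.gugd.
Syllable 3 is /vlo/; it ends in its nucleus with no coda, so it is open.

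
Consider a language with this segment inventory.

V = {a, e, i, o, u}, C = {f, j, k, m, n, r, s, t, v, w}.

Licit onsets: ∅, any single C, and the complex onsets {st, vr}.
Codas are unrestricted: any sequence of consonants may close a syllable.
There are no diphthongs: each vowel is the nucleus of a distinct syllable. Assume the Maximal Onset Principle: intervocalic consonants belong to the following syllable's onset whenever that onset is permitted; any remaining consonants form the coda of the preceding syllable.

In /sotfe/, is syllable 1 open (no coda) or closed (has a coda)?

Vowels present: o, e; each is a nucleus, giving 2 syllables.
V1 /o/ – V2 /e/: cluster /tf/ — the longest permitted-onset suffix is /f/; onset = /f/, preceding coda = /t/.
So the parse is sot.fe.
Syllable 1 is /sot/ with coda /t/, so it is closed.

closed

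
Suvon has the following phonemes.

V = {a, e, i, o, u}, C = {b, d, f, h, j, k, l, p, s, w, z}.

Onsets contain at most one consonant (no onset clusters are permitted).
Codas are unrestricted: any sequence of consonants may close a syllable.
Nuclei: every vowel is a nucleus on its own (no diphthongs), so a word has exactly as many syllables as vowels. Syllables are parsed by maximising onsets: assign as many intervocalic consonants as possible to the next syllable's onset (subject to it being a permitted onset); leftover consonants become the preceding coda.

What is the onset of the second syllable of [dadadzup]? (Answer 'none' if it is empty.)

d

Nuclei (vowels): a, a, u → 3 syllables.
/a…a/ gap (V1→V2): /d/ → onset of the next syllable (single consonants are always licit onsets).
/a…u/ gap (V2→V3): /dz/ splits as /d/ + /z/ (/z/ is the longest suffix that is a licit onset).
Result: da.dad.zup.
Syllable 2 is /dad/: onset /d/, nucleus /a/, coda /d/.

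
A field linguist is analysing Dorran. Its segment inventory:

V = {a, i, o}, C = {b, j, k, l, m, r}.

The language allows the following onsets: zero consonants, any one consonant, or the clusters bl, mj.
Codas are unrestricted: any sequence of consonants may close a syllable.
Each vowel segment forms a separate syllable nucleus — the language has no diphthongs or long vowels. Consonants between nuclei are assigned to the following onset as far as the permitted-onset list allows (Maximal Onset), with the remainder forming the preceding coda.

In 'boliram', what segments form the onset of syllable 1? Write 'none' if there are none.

b

Vowels present: o, i, a; each is a nucleus, giving 3 syllables.
Between /o/ (V1) and /i/ (V2): just /l/ — single C goes to the following onset.
Between /i/ (V2) and /a/ (V3): just /r/ — single C goes to the following onset.
Putting it together: bo.li.ram.
Syllable 1 is /bo/: onset /b/, nucleus /o/, coda ∅.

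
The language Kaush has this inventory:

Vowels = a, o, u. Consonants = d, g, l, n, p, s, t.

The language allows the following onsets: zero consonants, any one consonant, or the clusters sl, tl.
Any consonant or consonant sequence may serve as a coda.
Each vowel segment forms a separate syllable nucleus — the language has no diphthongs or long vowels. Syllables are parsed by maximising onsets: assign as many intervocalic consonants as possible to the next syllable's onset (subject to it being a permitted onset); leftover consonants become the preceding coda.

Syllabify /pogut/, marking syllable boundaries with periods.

Vowels present: o, u; each is a nucleus, giving 2 syllables.
/o…u/ gap (V1→V2): just /g/ — single C goes to the following onset.

po.gut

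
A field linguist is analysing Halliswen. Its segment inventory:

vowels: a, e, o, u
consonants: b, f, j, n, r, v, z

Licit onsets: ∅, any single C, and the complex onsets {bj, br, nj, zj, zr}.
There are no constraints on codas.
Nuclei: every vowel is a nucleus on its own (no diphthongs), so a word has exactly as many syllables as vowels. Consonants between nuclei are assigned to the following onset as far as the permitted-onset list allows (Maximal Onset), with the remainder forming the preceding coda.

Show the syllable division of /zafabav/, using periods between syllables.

Vowels present: a, a, a; each is a nucleus, giving 3 syllables.
Between /a/ (V1) and /a/ (V2): /f/ is a single consonant, so it becomes the next onset.
Between /a/ (V2) and /a/ (V3): /b/ → onset of the next syllable (single consonants are always licit onsets).

za.fa.bav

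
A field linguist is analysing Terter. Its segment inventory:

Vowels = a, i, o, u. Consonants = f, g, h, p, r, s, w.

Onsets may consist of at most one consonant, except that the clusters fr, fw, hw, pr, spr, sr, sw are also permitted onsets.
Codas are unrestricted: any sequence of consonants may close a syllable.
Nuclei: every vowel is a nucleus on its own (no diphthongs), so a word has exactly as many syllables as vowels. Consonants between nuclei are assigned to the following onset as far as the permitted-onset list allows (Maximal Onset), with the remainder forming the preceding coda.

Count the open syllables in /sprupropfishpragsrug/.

Nuclei (vowels): u, o, i, a, u → 5 syllables.
/u…o/ gap (V1→V2): cluster /pr/ — /pr/ is itself a permitted onset, so the whole cluster goes right; preceding coda = ∅.
/o…i/ gap (V2→V3): cluster /pf/ — the longest permitted-onset suffix is /f/; onset = /f/, preceding coda = /p/.
/i…a/ gap (V3→V4): cluster /shpr/ — the longest permitted-onset suffix is /pr/; onset = /pr/, preceding coda = /sh/.
/a…u/ gap (V4→V5): cluster /gsr/ — the longest permitted-onset suffix is /sr/; onset = /sr/, preceding coda = /g/.
Putting it together: spru.prop.fish.prag.srug.
Classifying each syllable: /spru/ (open), /prop/ (closed), /fish/ (closed), /prag/ (closed), /srug/ (closed).
Open syllables: 1.

1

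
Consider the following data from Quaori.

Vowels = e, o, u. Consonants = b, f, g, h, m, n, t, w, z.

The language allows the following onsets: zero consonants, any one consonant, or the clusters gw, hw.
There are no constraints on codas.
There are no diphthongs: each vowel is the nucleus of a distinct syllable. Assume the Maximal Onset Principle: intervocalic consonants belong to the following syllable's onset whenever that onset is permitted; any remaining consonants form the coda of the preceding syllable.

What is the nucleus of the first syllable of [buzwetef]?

Nuclei (vowels): u, e, e → 3 syllables.
The first nucleus (vowel 1 from the left) is /u/.

u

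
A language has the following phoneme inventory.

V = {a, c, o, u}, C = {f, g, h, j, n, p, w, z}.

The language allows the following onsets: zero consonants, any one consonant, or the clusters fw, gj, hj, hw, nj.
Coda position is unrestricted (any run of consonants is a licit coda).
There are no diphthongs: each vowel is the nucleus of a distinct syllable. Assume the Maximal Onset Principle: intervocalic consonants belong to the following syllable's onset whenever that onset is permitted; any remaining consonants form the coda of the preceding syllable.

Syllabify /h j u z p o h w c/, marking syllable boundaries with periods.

The vowels are u, o, c — 3 nuclei, so 3 syllables.
V1 /u/ – V2 /o/: /zp/; trying suffixes from longest down, /p/ is the first permitted one, so coda /z/ | onset /p/.
V2 /o/ – V3 /c/: /hw/ — entire cluster is a permitted onset → onset /hw/, coda ∅.

hjuz.po.hwc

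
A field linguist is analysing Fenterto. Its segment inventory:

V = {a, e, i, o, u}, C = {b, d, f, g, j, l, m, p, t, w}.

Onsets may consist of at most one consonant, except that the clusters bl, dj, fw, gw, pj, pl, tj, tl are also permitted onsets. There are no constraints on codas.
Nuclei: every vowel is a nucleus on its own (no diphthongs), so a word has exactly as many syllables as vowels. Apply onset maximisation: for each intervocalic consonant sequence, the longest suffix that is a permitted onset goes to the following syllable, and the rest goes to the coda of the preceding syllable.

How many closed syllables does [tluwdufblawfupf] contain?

Vowels present: u, u, a, u; each is a nucleus, giving 4 syllables.
/u…u/ gap (V1→V2): /wd/ splits as /w/ + /d/ (/d/ is the longest suffix that is a licit onset).
/u…a/ gap (V2→V3): /fbl/; trying suffixes from longest down, /bl/ is the first permitted one, so coda /f/ | onset /bl/.
/a…u/ gap (V3→V4): /wf/ splits as /w/ + /f/ (/f/ is the longest suffix that is a licit onset).
So the parse is tluw.duf.blaw.fupf.
Classifying each syllable: /tluw/ (closed), /duf/ (closed), /blaw/ (closed), /fupf/ (closed).
Closed syllables: 4.

4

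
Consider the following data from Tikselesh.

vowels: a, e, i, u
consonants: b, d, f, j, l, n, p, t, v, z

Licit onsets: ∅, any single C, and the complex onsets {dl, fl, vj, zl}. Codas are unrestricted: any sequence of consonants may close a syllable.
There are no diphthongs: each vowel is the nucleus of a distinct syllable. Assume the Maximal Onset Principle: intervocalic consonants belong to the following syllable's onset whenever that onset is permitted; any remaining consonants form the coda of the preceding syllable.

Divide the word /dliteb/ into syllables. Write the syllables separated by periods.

Nuclei (vowels): i, e → 2 syllables.
σ1/σ2 boundary: /t/ → onset of the next syllable (single consonants are always licit onsets).

dli.teb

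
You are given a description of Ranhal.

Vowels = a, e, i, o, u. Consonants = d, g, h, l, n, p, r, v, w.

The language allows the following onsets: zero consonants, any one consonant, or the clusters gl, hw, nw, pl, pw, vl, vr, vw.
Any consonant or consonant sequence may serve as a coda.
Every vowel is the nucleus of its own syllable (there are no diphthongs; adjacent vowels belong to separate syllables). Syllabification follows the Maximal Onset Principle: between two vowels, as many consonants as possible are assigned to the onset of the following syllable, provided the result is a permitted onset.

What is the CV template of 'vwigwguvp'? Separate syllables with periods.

Nuclei (vowels): i, u → 2 syllables.
σ1/σ2 boundary: /gwg/ — longest licit onset from the right is /g/, leaving /gw/ as coda.
Putting it together: vwigw.guvp.
Mapping each syllable to C/V: /vwigw/ → CCVCC, /guvp/ → CVCC.

CCVCC.CVCC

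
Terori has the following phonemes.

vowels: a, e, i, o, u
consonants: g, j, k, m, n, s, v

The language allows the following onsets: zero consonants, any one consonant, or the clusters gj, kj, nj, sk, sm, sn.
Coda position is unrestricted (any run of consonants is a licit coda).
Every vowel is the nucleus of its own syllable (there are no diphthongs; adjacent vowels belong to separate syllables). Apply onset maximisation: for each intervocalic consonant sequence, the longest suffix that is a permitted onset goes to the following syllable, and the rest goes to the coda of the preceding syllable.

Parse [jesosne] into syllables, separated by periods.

The vowels are e, o, e — 3 nuclei, so 3 syllables.
Between /e/ (V1) and /o/ (V2): just /s/ — single C goes to the following onset.
Between /o/ (V2) and /e/ (V3): cluster /sn/ — /sn/ is itself a permitted onset, so the whole cluster goes right; preceding coda = ∅.

je.so.sne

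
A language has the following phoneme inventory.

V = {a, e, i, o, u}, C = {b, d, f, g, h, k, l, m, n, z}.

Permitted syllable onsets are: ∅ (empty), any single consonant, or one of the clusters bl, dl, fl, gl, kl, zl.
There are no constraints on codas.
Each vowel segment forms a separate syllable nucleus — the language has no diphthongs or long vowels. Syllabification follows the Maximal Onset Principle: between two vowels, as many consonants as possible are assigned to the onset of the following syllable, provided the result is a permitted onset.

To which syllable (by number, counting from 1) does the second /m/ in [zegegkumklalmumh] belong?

5

Vowels present: e, e, u, a, u; each is a nucleus, giving 5 syllables.
/e…e/ gap (V1→V2): just /g/ — single C goes to the following onset.
/e…u/ gap (V2→V3): cluster /gk/ — the longest permitted-onset suffix is /k/; onset = /k/, preceding coda = /g/.
/u…a/ gap (V3→V4): /mkl/ — longest licit onset from the right is /kl/, leaving /m/ as coda.
/a…u/ gap (V4→V5): /lm/ — longest licit onset from the right is /m/, leaving /l/ as coda.
Result: ze.geg.kum.klal.mumh.
The second /m/ is in the onset of syllable 5 (/mumh/).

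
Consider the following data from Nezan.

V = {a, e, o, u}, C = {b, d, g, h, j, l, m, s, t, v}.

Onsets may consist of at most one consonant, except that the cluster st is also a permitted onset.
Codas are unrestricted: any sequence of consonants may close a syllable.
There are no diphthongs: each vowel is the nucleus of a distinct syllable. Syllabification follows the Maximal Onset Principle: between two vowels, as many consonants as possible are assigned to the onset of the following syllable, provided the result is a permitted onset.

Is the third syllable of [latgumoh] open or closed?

The vowels are a, u, o — 3 nuclei, so 3 syllables.
V1 /a/ – V2 /u/: /tg/ splits as /t/ + /g/ (/g/ is the longest suffix that is a licit onset).
V2 /u/ – V3 /o/: /m/ → onset of the next syllable (single consonants are always licit onsets).
Result: lat.gu.moh.
Syllable 3 is /moh/ with coda /h/, so it is closed.

closed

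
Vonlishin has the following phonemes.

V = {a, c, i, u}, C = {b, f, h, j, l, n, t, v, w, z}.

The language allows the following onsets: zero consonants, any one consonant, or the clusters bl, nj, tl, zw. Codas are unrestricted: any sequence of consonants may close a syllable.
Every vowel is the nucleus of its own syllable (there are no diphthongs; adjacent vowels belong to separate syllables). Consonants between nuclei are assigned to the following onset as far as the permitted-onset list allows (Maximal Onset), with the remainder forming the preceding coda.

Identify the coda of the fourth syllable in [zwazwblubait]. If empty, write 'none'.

Vowels present: a, u, a, i; each is a nucleus, giving 4 syllables.
Between /a/ (V1) and /u/ (V2): /zwbl/ — longest licit onset from the right is /bl/, leaving /zw/ as coda.
Between /u/ (V2) and /a/ (V3): /b/ → onset of the next syllable (single consonants are always licit onsets).
Between /a/ (V3) and /i/ (V4): hiatus — the boundary sits between the two vowels.
Syllabification: zwazw.blu.ba.it.
Syllable 4 is /it/: onset ∅, nucleus /i/, coda /t/.

t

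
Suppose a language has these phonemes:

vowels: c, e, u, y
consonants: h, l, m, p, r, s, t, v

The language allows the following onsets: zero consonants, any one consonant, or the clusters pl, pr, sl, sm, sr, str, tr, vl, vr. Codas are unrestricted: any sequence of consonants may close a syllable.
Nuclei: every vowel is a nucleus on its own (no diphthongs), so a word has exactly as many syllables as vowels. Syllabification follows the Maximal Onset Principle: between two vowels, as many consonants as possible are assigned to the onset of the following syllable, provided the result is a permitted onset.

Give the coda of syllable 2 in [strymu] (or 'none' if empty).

Vowels present: y, u; each is a nucleus, giving 2 syllables.
V1 /y/ – V2 /u/: just /m/ — single C goes to the following onset.
Syllabification: stry.mu.
Syllable 2 is /mu/: onset /m/, nucleus /u/, coda ∅.

none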